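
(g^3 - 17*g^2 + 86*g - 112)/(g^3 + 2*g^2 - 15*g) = (g^3 - 17*g^2 + 86*g - 112)/(g*(g^2 + 2*g - 15))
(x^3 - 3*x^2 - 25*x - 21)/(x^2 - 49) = (x^2 + 4*x + 3)/(x + 7)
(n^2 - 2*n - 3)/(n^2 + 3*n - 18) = (n + 1)/(n + 6)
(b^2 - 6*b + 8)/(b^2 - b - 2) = (b - 4)/(b + 1)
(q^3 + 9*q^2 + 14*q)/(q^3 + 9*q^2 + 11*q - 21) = q*(q + 2)/(q^2 + 2*q - 3)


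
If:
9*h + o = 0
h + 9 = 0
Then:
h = -9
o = 81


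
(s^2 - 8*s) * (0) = 0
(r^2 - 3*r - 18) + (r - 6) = r^2 - 2*r - 24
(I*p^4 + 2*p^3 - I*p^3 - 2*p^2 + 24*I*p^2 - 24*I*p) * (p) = I*p^5 + 2*p^4 - I*p^4 - 2*p^3 + 24*I*p^3 - 24*I*p^2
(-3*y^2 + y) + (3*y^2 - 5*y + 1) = 1 - 4*y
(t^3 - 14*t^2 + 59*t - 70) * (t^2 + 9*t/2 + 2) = t^5 - 19*t^4/2 - 2*t^3 + 335*t^2/2 - 197*t - 140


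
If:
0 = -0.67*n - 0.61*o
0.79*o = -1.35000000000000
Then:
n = 1.56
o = -1.71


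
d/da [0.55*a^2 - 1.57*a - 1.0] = 1.1*a - 1.57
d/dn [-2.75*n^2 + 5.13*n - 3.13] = 5.13 - 5.5*n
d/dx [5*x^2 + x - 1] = 10*x + 1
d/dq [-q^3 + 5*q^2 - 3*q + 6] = -3*q^2 + 10*q - 3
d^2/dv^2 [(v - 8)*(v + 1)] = 2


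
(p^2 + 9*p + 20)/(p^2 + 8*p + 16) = (p + 5)/(p + 4)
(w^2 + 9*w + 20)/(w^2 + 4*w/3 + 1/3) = 3*(w^2 + 9*w + 20)/(3*w^2 + 4*w + 1)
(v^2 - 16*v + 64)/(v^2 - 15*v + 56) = (v - 8)/(v - 7)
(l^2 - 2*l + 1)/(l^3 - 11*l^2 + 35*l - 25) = (l - 1)/(l^2 - 10*l + 25)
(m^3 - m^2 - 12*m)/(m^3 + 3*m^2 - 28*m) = (m + 3)/(m + 7)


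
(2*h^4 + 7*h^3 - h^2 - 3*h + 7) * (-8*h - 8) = -16*h^5 - 72*h^4 - 48*h^3 + 32*h^2 - 32*h - 56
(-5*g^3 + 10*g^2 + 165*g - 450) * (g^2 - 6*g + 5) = -5*g^5 + 40*g^4 + 80*g^3 - 1390*g^2 + 3525*g - 2250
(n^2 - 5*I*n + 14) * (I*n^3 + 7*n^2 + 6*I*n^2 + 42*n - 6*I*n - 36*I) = I*n^5 + 12*n^4 + 6*I*n^4 + 72*n^3 - 27*I*n^3 + 68*n^2 - 162*I*n^2 + 408*n - 84*I*n - 504*I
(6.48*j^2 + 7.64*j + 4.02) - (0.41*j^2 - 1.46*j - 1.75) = 6.07*j^2 + 9.1*j + 5.77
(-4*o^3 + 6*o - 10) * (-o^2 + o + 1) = 4*o^5 - 4*o^4 - 10*o^3 + 16*o^2 - 4*o - 10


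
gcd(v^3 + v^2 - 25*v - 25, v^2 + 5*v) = v + 5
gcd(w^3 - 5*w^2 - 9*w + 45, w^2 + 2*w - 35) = w - 5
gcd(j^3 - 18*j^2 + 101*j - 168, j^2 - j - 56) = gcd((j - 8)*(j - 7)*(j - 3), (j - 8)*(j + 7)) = j - 8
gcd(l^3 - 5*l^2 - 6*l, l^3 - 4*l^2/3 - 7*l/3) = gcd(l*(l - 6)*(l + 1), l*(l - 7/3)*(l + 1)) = l^2 + l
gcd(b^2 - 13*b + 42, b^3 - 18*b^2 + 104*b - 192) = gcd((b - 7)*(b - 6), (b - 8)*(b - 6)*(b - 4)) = b - 6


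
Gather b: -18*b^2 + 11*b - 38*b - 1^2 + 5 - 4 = -18*b^2 - 27*b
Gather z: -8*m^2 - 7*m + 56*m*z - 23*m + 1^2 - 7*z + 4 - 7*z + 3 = -8*m^2 - 30*m + z*(56*m - 14) + 8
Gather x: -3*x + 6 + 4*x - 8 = x - 2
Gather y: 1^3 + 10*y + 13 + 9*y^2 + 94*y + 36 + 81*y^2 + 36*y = 90*y^2 + 140*y + 50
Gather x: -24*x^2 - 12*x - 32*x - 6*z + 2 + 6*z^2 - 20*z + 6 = -24*x^2 - 44*x + 6*z^2 - 26*z + 8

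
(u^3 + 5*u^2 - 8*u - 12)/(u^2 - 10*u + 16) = (u^2 + 7*u + 6)/(u - 8)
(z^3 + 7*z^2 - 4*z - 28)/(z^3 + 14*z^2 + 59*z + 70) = (z - 2)/(z + 5)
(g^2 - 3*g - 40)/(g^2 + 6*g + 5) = (g - 8)/(g + 1)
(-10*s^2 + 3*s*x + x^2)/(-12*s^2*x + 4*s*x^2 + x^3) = (5*s + x)/(x*(6*s + x))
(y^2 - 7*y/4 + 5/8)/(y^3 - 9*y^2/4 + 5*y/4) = (y - 1/2)/(y*(y - 1))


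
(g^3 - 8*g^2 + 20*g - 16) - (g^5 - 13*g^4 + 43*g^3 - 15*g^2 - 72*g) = -g^5 + 13*g^4 - 42*g^3 + 7*g^2 + 92*g - 16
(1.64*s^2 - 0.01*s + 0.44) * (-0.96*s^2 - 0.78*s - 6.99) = -1.5744*s^4 - 1.2696*s^3 - 11.8782*s^2 - 0.2733*s - 3.0756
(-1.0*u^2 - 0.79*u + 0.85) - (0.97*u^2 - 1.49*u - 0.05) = -1.97*u^2 + 0.7*u + 0.9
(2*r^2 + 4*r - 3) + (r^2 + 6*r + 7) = 3*r^2 + 10*r + 4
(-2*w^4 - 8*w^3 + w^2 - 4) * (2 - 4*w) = 8*w^5 + 28*w^4 - 20*w^3 + 2*w^2 + 16*w - 8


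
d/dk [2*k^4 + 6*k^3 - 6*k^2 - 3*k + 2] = 8*k^3 + 18*k^2 - 12*k - 3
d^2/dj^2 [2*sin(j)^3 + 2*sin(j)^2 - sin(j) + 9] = -sin(j)/2 + 9*sin(3*j)/2 + 4*cos(2*j)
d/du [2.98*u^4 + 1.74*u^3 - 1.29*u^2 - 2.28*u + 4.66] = 11.92*u^3 + 5.22*u^2 - 2.58*u - 2.28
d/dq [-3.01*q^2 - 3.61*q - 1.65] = -6.02*q - 3.61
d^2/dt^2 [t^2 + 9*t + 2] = 2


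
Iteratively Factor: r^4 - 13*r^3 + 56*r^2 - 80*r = (r)*(r^3 - 13*r^2 + 56*r - 80) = r*(r - 4)*(r^2 - 9*r + 20) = r*(r - 4)^2*(r - 5)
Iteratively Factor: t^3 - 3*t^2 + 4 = (t - 2)*(t^2 - t - 2) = (t - 2)*(t + 1)*(t - 2)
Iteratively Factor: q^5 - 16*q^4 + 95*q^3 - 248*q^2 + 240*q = (q - 4)*(q^4 - 12*q^3 + 47*q^2 - 60*q) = (q - 4)*(q - 3)*(q^3 - 9*q^2 + 20*q) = q*(q - 4)*(q - 3)*(q^2 - 9*q + 20) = q*(q - 4)^2*(q - 3)*(q - 5)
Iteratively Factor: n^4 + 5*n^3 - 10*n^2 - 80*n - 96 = (n + 3)*(n^3 + 2*n^2 - 16*n - 32) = (n + 3)*(n + 4)*(n^2 - 2*n - 8) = (n - 4)*(n + 3)*(n + 4)*(n + 2)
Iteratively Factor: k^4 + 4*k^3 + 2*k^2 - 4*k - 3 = (k + 1)*(k^3 + 3*k^2 - k - 3) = (k + 1)^2*(k^2 + 2*k - 3) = (k - 1)*(k + 1)^2*(k + 3)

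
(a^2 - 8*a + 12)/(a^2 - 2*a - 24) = (a - 2)/(a + 4)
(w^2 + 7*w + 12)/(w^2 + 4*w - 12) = (w^2 + 7*w + 12)/(w^2 + 4*w - 12)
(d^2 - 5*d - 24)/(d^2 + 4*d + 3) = (d - 8)/(d + 1)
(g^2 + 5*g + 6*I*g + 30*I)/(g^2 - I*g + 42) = (g + 5)/(g - 7*I)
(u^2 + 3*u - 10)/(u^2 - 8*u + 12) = (u + 5)/(u - 6)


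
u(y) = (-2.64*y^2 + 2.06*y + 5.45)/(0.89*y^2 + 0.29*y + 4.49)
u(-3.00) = -2.11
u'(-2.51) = 0.86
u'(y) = (2.06 - 5.28*y)/(0.89*y^2 + 0.29*y + 4.49) + (-1.78*y - 0.29)*(-2.64*y^2 + 2.06*y + 5.45)/(0.89*y^2 + 0.29*y + 4.49)^2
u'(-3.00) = 0.62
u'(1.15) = -0.95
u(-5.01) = -2.80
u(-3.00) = -2.11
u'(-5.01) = 0.17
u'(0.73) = -0.68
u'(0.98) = -0.87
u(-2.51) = -1.75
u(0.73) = 1.07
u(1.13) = 0.74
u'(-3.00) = 0.62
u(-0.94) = 0.24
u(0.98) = 0.88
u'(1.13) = -0.94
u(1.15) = 0.72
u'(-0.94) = 1.47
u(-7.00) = -3.00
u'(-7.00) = 0.05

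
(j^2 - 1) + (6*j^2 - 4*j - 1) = 7*j^2 - 4*j - 2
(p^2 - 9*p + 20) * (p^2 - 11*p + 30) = p^4 - 20*p^3 + 149*p^2 - 490*p + 600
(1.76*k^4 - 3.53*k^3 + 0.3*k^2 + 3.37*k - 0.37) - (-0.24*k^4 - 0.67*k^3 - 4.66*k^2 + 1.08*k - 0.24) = 2.0*k^4 - 2.86*k^3 + 4.96*k^2 + 2.29*k - 0.13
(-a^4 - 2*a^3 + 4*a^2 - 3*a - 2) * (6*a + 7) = -6*a^5 - 19*a^4 + 10*a^3 + 10*a^2 - 33*a - 14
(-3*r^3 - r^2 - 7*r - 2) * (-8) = 24*r^3 + 8*r^2 + 56*r + 16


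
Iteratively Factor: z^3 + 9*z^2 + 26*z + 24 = (z + 3)*(z^2 + 6*z + 8) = (z + 3)*(z + 4)*(z + 2)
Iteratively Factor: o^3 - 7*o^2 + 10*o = (o)*(o^2 - 7*o + 10) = o*(o - 5)*(o - 2)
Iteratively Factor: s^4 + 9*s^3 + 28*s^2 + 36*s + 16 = (s + 1)*(s^3 + 8*s^2 + 20*s + 16) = (s + 1)*(s + 2)*(s^2 + 6*s + 8) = (s + 1)*(s + 2)*(s + 4)*(s + 2)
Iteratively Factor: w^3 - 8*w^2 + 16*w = (w - 4)*(w^2 - 4*w) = w*(w - 4)*(w - 4)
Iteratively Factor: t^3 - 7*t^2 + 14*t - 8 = (t - 4)*(t^2 - 3*t + 2) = (t - 4)*(t - 2)*(t - 1)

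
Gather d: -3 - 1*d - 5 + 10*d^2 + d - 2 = 10*d^2 - 10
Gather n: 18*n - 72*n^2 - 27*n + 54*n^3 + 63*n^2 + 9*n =54*n^3 - 9*n^2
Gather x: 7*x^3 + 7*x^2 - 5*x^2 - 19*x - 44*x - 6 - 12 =7*x^3 + 2*x^2 - 63*x - 18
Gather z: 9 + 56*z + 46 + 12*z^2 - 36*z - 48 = 12*z^2 + 20*z + 7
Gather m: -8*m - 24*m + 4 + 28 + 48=80 - 32*m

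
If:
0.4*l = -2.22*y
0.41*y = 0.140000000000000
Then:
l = -1.90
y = 0.34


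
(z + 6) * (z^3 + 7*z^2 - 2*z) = z^4 + 13*z^3 + 40*z^2 - 12*z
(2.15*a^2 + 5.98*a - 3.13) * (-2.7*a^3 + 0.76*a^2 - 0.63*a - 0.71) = -5.805*a^5 - 14.512*a^4 + 11.6413*a^3 - 7.6727*a^2 - 2.2739*a + 2.2223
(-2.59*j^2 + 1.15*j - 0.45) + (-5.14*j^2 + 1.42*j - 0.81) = -7.73*j^2 + 2.57*j - 1.26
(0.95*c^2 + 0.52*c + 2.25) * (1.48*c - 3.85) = 1.406*c^3 - 2.8879*c^2 + 1.328*c - 8.6625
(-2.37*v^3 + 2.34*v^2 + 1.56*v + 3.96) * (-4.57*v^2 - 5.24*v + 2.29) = 10.8309*v^5 + 1.725*v^4 - 24.8181*v^3 - 20.913*v^2 - 17.178*v + 9.0684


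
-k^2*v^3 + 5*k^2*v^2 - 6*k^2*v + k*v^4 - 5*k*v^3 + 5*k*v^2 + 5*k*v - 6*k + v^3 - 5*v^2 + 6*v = (-k + v)*(v - 3)*(v - 2)*(k*v + 1)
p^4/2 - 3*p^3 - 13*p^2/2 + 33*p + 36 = (p/2 + 1/2)*(p - 6)*(p - 4)*(p + 3)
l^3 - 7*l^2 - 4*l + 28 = (l - 7)*(l - 2)*(l + 2)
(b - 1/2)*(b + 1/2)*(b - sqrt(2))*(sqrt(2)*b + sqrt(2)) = sqrt(2)*b^4 - 2*b^3 + sqrt(2)*b^3 - 2*b^2 - sqrt(2)*b^2/4 - sqrt(2)*b/4 + b/2 + 1/2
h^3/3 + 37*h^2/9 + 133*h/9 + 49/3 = (h/3 + 1)*(h + 7/3)*(h + 7)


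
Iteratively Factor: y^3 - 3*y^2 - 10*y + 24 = (y - 4)*(y^2 + y - 6) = (y - 4)*(y - 2)*(y + 3)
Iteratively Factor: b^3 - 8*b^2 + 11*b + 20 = (b - 5)*(b^2 - 3*b - 4) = (b - 5)*(b - 4)*(b + 1)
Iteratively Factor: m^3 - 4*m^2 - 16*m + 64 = (m - 4)*(m^2 - 16) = (m - 4)*(m + 4)*(m - 4)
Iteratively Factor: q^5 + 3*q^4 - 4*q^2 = (q)*(q^4 + 3*q^3 - 4*q) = q*(q - 1)*(q^3 + 4*q^2 + 4*q) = q*(q - 1)*(q + 2)*(q^2 + 2*q) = q^2*(q - 1)*(q + 2)*(q + 2)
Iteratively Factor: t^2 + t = (t)*(t + 1)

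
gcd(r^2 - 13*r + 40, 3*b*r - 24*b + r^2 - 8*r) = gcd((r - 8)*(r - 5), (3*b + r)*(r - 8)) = r - 8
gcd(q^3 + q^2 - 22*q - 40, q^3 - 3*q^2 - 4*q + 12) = q + 2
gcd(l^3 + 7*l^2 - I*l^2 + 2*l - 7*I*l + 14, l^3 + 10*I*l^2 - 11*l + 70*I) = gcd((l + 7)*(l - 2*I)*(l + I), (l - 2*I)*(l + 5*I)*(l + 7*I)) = l - 2*I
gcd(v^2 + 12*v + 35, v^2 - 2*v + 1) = 1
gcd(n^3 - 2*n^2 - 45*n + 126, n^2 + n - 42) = n^2 + n - 42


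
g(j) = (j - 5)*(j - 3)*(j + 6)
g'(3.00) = -18.00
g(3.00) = 0.00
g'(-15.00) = 702.00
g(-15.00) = -3240.00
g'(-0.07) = -32.71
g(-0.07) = 92.30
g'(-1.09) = -25.08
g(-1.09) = 122.30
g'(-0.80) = -27.88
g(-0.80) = 114.61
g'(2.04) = -28.68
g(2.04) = 22.85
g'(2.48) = -24.47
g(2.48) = 11.11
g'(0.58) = -34.31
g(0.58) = 70.38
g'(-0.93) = -26.69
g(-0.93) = 118.16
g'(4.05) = 0.01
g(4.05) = -10.02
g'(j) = (j - 5)*(j - 3) + (j - 5)*(j + 6) + (j - 3)*(j + 6)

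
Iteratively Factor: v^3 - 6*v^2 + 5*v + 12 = (v - 4)*(v^2 - 2*v - 3) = (v - 4)*(v + 1)*(v - 3)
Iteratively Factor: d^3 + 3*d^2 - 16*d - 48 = (d + 4)*(d^2 - d - 12) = (d - 4)*(d + 4)*(d + 3)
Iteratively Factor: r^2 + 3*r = (r + 3)*(r)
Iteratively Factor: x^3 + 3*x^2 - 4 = (x + 2)*(x^2 + x - 2) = (x - 1)*(x + 2)*(x + 2)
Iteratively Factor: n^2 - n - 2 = (n + 1)*(n - 2)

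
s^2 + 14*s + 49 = (s + 7)^2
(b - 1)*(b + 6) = b^2 + 5*b - 6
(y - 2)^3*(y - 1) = y^4 - 7*y^3 + 18*y^2 - 20*y + 8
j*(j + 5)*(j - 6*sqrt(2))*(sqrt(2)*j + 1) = sqrt(2)*j^4 - 11*j^3 + 5*sqrt(2)*j^3 - 55*j^2 - 6*sqrt(2)*j^2 - 30*sqrt(2)*j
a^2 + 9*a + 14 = (a + 2)*(a + 7)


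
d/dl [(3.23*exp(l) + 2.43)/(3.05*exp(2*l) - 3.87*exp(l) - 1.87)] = (-9.8515*exp(2*l) - 14.823*exp(l) + 3.364)*exp(l)/(9.3025*exp(4*l) - 23.607*exp(3*l) + 3.5699*exp(2*l) + 14.4738*exp(l) + 3.4969)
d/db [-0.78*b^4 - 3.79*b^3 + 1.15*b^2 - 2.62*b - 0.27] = -3.12*b^3 - 11.37*b^2 + 2.3*b - 2.62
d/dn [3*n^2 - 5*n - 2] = 6*n - 5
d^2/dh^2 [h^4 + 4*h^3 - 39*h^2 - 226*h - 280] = 12*h^2 + 24*h - 78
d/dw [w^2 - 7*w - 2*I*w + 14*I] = 2*w - 7 - 2*I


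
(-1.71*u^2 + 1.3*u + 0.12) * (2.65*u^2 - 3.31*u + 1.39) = -4.5315*u^4 + 9.1051*u^3 - 6.3619*u^2 + 1.4098*u + 0.1668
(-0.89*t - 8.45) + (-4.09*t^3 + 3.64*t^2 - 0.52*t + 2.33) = -4.09*t^3 + 3.64*t^2 - 1.41*t - 6.12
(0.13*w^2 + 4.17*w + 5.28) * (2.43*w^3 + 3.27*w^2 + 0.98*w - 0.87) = 0.3159*w^5 + 10.5582*w^4 + 26.5937*w^3 + 21.2391*w^2 + 1.5465*w - 4.5936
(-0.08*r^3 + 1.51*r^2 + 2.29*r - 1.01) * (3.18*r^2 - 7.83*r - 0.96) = -0.2544*r^5 + 5.4282*r^4 - 4.4643*r^3 - 22.5921*r^2 + 5.7099*r + 0.9696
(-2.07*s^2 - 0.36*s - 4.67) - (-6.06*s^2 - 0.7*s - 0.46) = 3.99*s^2 + 0.34*s - 4.21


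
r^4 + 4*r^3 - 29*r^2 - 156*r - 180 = (r - 6)*(r + 2)*(r + 3)*(r + 5)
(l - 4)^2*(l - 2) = l^3 - 10*l^2 + 32*l - 32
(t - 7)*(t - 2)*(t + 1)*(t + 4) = t^4 - 4*t^3 - 27*t^2 + 34*t + 56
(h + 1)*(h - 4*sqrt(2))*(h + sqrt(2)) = h^3 - 3*sqrt(2)*h^2 + h^2 - 8*h - 3*sqrt(2)*h - 8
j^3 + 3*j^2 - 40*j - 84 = (j - 6)*(j + 2)*(j + 7)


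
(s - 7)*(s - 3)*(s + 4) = s^3 - 6*s^2 - 19*s + 84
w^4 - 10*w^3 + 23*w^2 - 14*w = w*(w - 7)*(w - 2)*(w - 1)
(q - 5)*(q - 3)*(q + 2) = q^3 - 6*q^2 - q + 30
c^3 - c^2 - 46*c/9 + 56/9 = (c - 2)*(c - 4/3)*(c + 7/3)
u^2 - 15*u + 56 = (u - 8)*(u - 7)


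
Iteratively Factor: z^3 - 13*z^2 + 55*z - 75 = (z - 5)*(z^2 - 8*z + 15) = (z - 5)^2*(z - 3)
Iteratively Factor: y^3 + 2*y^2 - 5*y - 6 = (y - 2)*(y^2 + 4*y + 3) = (y - 2)*(y + 3)*(y + 1)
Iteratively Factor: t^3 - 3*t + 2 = (t - 1)*(t^2 + t - 2) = (t - 1)*(t + 2)*(t - 1)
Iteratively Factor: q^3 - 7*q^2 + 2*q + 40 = (q + 2)*(q^2 - 9*q + 20) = (q - 5)*(q + 2)*(q - 4)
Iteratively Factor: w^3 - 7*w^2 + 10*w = (w - 5)*(w^2 - 2*w) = (w - 5)*(w - 2)*(w)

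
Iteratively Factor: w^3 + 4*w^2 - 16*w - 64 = (w + 4)*(w^2 - 16) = (w - 4)*(w + 4)*(w + 4)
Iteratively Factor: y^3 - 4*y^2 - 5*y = (y)*(y^2 - 4*y - 5) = y*(y - 5)*(y + 1)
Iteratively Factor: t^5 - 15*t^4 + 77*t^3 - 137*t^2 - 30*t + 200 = (t - 2)*(t^4 - 13*t^3 + 51*t^2 - 35*t - 100) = (t - 5)*(t - 2)*(t^3 - 8*t^2 + 11*t + 20) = (t - 5)*(t - 4)*(t - 2)*(t^2 - 4*t - 5) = (t - 5)*(t - 4)*(t - 2)*(t + 1)*(t - 5)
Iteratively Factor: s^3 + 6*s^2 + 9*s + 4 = (s + 4)*(s^2 + 2*s + 1) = (s + 1)*(s + 4)*(s + 1)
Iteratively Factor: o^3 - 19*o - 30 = (o + 2)*(o^2 - 2*o - 15) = (o + 2)*(o + 3)*(o - 5)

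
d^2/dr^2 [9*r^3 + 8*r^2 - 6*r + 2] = 54*r + 16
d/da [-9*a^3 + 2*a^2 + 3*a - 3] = -27*a^2 + 4*a + 3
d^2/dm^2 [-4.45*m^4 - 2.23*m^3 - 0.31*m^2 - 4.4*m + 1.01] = -53.4*m^2 - 13.38*m - 0.62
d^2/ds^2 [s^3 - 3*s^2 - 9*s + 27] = 6*s - 6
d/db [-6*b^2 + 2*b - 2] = 2 - 12*b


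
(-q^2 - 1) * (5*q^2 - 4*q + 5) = -5*q^4 + 4*q^3 - 10*q^2 + 4*q - 5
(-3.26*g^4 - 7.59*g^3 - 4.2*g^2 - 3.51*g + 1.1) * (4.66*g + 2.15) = -15.1916*g^5 - 42.3784*g^4 - 35.8905*g^3 - 25.3866*g^2 - 2.4205*g + 2.365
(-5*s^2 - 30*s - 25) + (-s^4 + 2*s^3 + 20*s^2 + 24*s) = -s^4 + 2*s^3 + 15*s^2 - 6*s - 25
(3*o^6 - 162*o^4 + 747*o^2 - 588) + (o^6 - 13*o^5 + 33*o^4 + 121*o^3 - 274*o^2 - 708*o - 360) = 4*o^6 - 13*o^5 - 129*o^4 + 121*o^3 + 473*o^2 - 708*o - 948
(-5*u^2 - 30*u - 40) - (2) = -5*u^2 - 30*u - 42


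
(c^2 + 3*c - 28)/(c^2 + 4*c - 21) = (c - 4)/(c - 3)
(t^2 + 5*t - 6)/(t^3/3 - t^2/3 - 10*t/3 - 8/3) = 3*(-t^2 - 5*t + 6)/(-t^3 + t^2 + 10*t + 8)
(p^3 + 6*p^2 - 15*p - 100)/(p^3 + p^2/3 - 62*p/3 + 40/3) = 3*(p + 5)/(3*p - 2)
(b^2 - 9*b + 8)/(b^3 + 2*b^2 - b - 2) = (b - 8)/(b^2 + 3*b + 2)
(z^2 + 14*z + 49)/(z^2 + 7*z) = (z + 7)/z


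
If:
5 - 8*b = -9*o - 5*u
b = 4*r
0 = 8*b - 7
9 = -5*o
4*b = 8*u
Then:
No Solution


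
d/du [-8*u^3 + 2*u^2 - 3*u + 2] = -24*u^2 + 4*u - 3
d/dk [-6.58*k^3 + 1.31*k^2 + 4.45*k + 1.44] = -19.74*k^2 + 2.62*k + 4.45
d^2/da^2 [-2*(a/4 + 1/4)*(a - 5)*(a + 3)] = 1 - 3*a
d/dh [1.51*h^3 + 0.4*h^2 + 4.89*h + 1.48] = 4.53*h^2 + 0.8*h + 4.89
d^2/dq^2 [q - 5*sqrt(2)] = 0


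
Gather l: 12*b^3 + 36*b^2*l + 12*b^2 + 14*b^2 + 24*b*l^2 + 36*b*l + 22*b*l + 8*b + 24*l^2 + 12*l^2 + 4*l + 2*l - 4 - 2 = 12*b^3 + 26*b^2 + 8*b + l^2*(24*b + 36) + l*(36*b^2 + 58*b + 6) - 6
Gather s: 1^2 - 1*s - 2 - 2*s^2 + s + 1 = -2*s^2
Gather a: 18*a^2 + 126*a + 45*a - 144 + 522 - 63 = 18*a^2 + 171*a + 315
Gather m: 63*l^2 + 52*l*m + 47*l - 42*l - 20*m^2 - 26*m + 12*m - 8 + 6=63*l^2 + 5*l - 20*m^2 + m*(52*l - 14) - 2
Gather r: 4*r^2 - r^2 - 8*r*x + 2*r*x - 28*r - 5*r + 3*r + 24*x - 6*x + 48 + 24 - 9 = 3*r^2 + r*(-6*x - 30) + 18*x + 63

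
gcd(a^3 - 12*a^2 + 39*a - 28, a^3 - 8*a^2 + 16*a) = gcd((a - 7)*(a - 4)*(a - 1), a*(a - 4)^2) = a - 4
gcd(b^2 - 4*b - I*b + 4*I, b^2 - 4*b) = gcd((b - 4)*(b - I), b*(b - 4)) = b - 4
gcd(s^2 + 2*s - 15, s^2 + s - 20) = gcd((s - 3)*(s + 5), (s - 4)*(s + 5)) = s + 5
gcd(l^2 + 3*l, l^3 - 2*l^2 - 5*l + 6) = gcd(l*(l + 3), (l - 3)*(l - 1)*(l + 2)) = 1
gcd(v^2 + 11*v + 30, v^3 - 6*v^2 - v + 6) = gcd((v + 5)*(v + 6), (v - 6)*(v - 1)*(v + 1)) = 1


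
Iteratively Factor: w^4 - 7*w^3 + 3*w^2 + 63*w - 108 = (w - 3)*(w^3 - 4*w^2 - 9*w + 36) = (w - 3)^2*(w^2 - w - 12) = (w - 4)*(w - 3)^2*(w + 3)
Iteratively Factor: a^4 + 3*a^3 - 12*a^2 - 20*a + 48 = (a - 2)*(a^3 + 5*a^2 - 2*a - 24) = (a - 2)*(a + 3)*(a^2 + 2*a - 8) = (a - 2)*(a + 3)*(a + 4)*(a - 2)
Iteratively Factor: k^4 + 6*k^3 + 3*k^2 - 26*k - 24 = (k + 4)*(k^3 + 2*k^2 - 5*k - 6) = (k + 3)*(k + 4)*(k^2 - k - 2) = (k - 2)*(k + 3)*(k + 4)*(k + 1)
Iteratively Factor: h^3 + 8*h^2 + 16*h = (h + 4)*(h^2 + 4*h) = (h + 4)^2*(h)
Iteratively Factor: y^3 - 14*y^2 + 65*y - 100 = (y - 5)*(y^2 - 9*y + 20) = (y - 5)^2*(y - 4)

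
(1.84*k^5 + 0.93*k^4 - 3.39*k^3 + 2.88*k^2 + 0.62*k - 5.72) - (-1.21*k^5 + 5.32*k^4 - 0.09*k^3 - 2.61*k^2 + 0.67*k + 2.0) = 3.05*k^5 - 4.39*k^4 - 3.3*k^3 + 5.49*k^2 - 0.05*k - 7.72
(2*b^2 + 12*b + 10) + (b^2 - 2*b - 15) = 3*b^2 + 10*b - 5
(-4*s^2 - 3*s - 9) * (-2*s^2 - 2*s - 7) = 8*s^4 + 14*s^3 + 52*s^2 + 39*s + 63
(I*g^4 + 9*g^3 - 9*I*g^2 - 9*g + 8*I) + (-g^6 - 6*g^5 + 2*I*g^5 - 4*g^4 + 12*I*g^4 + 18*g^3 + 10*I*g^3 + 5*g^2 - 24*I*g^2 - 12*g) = -g^6 - 6*g^5 + 2*I*g^5 - 4*g^4 + 13*I*g^4 + 27*g^3 + 10*I*g^3 + 5*g^2 - 33*I*g^2 - 21*g + 8*I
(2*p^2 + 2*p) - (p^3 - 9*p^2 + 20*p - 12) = -p^3 + 11*p^2 - 18*p + 12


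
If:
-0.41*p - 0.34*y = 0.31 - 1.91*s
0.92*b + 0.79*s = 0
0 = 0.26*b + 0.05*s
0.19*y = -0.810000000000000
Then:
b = 0.00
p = 2.78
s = 0.00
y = -4.26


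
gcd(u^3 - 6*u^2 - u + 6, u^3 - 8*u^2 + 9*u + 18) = u^2 - 5*u - 6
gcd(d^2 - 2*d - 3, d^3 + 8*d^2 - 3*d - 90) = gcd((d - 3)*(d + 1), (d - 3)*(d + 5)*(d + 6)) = d - 3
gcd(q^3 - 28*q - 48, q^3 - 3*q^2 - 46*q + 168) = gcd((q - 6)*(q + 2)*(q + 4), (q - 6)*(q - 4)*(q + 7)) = q - 6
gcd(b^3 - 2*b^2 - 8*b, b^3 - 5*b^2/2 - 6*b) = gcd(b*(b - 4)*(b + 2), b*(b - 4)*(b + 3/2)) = b^2 - 4*b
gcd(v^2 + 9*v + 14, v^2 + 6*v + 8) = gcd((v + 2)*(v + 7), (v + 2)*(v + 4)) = v + 2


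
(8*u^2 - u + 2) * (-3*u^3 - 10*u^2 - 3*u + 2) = -24*u^5 - 77*u^4 - 20*u^3 - u^2 - 8*u + 4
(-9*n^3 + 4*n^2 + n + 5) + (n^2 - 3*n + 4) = -9*n^3 + 5*n^2 - 2*n + 9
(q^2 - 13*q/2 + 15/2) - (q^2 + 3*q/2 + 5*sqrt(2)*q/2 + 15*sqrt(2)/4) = -8*q - 5*sqrt(2)*q/2 - 15*sqrt(2)/4 + 15/2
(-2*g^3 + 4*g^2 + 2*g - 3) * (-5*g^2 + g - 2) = 10*g^5 - 22*g^4 - 2*g^3 + 9*g^2 - 7*g + 6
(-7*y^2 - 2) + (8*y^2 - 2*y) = y^2 - 2*y - 2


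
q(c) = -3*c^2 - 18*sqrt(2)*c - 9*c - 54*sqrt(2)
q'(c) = -6*c - 18*sqrt(2) - 9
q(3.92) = -257.53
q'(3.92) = -57.98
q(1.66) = -141.83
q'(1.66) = -44.42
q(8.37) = -574.93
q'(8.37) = -84.68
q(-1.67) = -27.19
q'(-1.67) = -24.44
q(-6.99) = 17.90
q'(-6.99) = 7.48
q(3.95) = -259.28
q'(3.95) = -58.16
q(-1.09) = -42.37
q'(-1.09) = -27.92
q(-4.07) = 14.17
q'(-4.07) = -10.04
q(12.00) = -921.84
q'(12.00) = -106.46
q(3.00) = -206.74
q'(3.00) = -52.46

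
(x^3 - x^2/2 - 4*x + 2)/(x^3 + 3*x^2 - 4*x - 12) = (x - 1/2)/(x + 3)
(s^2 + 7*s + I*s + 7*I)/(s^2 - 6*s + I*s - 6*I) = (s + 7)/(s - 6)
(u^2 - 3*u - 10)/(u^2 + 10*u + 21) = (u^2 - 3*u - 10)/(u^2 + 10*u + 21)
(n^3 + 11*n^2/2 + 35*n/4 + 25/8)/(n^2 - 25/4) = (4*n^2 + 12*n + 5)/(2*(2*n - 5))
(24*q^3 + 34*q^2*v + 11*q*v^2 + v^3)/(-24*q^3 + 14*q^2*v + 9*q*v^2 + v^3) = (-q - v)/(q - v)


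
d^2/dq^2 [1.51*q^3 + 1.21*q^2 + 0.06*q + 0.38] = 9.06*q + 2.42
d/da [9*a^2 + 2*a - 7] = 18*a + 2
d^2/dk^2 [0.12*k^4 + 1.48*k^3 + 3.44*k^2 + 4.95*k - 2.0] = 1.44*k^2 + 8.88*k + 6.88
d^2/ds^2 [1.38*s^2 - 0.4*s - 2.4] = 2.76000000000000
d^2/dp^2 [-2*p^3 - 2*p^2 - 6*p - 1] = -12*p - 4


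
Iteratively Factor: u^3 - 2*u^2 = (u - 2)*(u^2) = u*(u - 2)*(u)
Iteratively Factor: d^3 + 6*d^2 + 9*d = (d + 3)*(d^2 + 3*d) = d*(d + 3)*(d + 3)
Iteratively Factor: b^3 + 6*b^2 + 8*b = (b)*(b^2 + 6*b + 8) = b*(b + 4)*(b + 2)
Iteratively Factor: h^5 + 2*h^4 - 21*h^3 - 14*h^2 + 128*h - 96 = (h - 1)*(h^4 + 3*h^3 - 18*h^2 - 32*h + 96) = (h - 3)*(h - 1)*(h^3 + 6*h^2 - 32) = (h - 3)*(h - 1)*(h + 4)*(h^2 + 2*h - 8) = (h - 3)*(h - 2)*(h - 1)*(h + 4)*(h + 4)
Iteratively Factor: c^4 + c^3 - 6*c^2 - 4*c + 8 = (c + 2)*(c^3 - c^2 - 4*c + 4) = (c + 2)^2*(c^2 - 3*c + 2) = (c - 2)*(c + 2)^2*(c - 1)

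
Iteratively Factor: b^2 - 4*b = (b)*(b - 4)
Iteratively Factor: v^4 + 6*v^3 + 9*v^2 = (v + 3)*(v^3 + 3*v^2) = v*(v + 3)*(v^2 + 3*v) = v*(v + 3)^2*(v)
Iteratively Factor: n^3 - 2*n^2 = (n - 2)*(n^2) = n*(n - 2)*(n)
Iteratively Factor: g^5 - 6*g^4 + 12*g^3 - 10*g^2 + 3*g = (g - 1)*(g^4 - 5*g^3 + 7*g^2 - 3*g) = (g - 3)*(g - 1)*(g^3 - 2*g^2 + g) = g*(g - 3)*(g - 1)*(g^2 - 2*g + 1) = g*(g - 3)*(g - 1)^2*(g - 1)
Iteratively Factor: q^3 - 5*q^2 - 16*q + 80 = (q - 4)*(q^2 - q - 20) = (q - 4)*(q + 4)*(q - 5)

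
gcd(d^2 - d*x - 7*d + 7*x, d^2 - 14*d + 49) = d - 7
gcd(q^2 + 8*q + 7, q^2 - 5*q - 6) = q + 1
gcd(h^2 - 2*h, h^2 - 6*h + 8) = h - 2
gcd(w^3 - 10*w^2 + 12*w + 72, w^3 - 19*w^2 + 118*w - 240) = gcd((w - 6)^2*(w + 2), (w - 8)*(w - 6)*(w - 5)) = w - 6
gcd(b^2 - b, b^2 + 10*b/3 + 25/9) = 1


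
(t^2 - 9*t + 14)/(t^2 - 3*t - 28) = (t - 2)/(t + 4)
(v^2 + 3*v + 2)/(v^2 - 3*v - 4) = (v + 2)/(v - 4)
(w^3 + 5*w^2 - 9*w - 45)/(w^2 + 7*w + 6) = (w^3 + 5*w^2 - 9*w - 45)/(w^2 + 7*w + 6)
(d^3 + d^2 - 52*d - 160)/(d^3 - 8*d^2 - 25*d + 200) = (d + 4)/(d - 5)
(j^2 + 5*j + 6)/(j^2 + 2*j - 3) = (j + 2)/(j - 1)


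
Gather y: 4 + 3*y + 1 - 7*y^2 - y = -7*y^2 + 2*y + 5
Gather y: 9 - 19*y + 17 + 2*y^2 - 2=2*y^2 - 19*y + 24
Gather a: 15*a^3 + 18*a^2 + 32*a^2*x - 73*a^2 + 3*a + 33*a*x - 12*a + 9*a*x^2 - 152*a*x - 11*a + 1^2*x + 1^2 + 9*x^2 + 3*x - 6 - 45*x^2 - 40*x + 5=15*a^3 + a^2*(32*x - 55) + a*(9*x^2 - 119*x - 20) - 36*x^2 - 36*x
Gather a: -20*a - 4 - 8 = -20*a - 12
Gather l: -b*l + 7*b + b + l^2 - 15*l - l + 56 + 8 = 8*b + l^2 + l*(-b - 16) + 64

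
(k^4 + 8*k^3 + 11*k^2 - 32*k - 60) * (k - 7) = k^5 + k^4 - 45*k^3 - 109*k^2 + 164*k + 420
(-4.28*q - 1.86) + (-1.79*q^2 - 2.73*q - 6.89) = -1.79*q^2 - 7.01*q - 8.75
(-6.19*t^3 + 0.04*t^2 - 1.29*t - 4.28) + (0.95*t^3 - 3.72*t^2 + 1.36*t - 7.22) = -5.24*t^3 - 3.68*t^2 + 0.0700000000000001*t - 11.5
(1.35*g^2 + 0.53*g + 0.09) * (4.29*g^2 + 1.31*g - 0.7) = 5.7915*g^4 + 4.0422*g^3 + 0.1354*g^2 - 0.2531*g - 0.063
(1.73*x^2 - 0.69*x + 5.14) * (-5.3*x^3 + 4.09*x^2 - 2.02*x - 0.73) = -9.169*x^5 + 10.7327*x^4 - 33.5587*x^3 + 21.1535*x^2 - 9.8791*x - 3.7522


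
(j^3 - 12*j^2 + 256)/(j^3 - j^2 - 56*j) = (j^2 - 4*j - 32)/(j*(j + 7))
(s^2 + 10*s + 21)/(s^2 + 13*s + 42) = (s + 3)/(s + 6)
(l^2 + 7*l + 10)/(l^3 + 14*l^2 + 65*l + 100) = (l + 2)/(l^2 + 9*l + 20)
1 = 1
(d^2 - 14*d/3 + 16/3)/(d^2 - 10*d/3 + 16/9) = 3*(d - 2)/(3*d - 2)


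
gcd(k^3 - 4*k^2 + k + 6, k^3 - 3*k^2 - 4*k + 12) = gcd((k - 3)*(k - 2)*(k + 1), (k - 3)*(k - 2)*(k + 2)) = k^2 - 5*k + 6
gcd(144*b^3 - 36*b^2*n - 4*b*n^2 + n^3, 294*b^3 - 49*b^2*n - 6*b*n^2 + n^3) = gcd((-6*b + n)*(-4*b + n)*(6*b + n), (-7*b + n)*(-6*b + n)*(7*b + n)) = 6*b - n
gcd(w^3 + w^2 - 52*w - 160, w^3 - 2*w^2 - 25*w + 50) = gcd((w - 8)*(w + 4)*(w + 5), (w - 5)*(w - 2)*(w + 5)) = w + 5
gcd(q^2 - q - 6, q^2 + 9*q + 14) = q + 2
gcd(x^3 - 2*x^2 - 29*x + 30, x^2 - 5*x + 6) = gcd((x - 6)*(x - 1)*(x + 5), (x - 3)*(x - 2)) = 1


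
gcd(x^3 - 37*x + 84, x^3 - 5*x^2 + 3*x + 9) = x - 3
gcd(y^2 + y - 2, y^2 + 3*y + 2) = y + 2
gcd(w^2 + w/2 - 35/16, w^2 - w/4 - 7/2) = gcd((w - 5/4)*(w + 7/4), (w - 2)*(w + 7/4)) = w + 7/4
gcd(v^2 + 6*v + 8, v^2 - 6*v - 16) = v + 2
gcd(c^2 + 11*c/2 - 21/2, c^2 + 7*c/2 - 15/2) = c - 3/2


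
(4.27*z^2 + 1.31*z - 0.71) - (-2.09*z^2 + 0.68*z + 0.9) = 6.36*z^2 + 0.63*z - 1.61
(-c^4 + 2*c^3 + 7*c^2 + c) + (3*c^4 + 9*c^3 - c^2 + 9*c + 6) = 2*c^4 + 11*c^3 + 6*c^2 + 10*c + 6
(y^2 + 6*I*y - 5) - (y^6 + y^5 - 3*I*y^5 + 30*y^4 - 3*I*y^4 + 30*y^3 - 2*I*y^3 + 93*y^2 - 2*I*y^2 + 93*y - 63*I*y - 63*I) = -y^6 - y^5 + 3*I*y^5 - 30*y^4 + 3*I*y^4 - 30*y^3 + 2*I*y^3 - 92*y^2 + 2*I*y^2 - 93*y + 69*I*y - 5 + 63*I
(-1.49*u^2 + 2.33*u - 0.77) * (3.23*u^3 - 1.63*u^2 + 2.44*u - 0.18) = -4.8127*u^5 + 9.9546*u^4 - 9.9206*u^3 + 7.2085*u^2 - 2.2982*u + 0.1386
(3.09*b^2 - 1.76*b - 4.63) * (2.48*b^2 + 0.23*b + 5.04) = 7.6632*b^4 - 3.6541*b^3 + 3.6864*b^2 - 9.9353*b - 23.3352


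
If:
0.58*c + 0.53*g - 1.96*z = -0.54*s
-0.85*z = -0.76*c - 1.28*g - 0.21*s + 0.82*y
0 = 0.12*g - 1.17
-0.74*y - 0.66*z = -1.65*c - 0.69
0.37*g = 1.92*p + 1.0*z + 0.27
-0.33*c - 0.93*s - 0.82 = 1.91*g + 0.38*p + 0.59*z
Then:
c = 6.61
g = 9.75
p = 2.68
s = -23.20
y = 17.27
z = -1.80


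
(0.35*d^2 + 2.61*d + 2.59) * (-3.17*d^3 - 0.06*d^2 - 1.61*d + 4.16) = -1.1095*d^5 - 8.2947*d^4 - 8.9304*d^3 - 2.9015*d^2 + 6.6877*d + 10.7744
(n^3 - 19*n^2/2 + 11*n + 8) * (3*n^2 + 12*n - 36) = 3*n^5 - 33*n^4/2 - 117*n^3 + 498*n^2 - 300*n - 288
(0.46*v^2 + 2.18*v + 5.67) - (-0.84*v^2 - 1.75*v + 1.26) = 1.3*v^2 + 3.93*v + 4.41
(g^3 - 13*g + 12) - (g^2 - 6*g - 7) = g^3 - g^2 - 7*g + 19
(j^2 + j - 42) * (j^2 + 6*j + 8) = j^4 + 7*j^3 - 28*j^2 - 244*j - 336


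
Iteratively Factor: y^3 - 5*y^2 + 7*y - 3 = (y - 3)*(y^2 - 2*y + 1) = (y - 3)*(y - 1)*(y - 1)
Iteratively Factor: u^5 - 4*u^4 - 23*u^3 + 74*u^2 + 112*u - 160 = (u - 4)*(u^4 - 23*u^2 - 18*u + 40) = (u - 4)*(u - 1)*(u^3 + u^2 - 22*u - 40) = (u - 5)*(u - 4)*(u - 1)*(u^2 + 6*u + 8) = (u - 5)*(u - 4)*(u - 1)*(u + 2)*(u + 4)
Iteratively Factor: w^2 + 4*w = (w)*(w + 4)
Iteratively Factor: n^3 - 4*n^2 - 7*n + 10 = (n - 5)*(n^2 + n - 2) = (n - 5)*(n - 1)*(n + 2)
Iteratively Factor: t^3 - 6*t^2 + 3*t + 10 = (t + 1)*(t^2 - 7*t + 10) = (t - 5)*(t + 1)*(t - 2)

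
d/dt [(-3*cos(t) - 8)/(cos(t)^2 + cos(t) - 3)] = (3*sin(t)^2 - 16*cos(t) - 20)*sin(t)/(cos(t)^2 + cos(t) - 3)^2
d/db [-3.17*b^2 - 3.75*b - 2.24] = -6.34*b - 3.75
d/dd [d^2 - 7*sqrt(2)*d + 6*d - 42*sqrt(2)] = 2*d - 7*sqrt(2) + 6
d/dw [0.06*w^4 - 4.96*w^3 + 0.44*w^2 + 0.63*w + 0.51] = 0.24*w^3 - 14.88*w^2 + 0.88*w + 0.63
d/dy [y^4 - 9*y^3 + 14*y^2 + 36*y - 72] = 4*y^3 - 27*y^2 + 28*y + 36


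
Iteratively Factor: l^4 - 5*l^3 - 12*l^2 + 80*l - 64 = (l - 4)*(l^3 - l^2 - 16*l + 16) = (l - 4)*(l + 4)*(l^2 - 5*l + 4) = (l - 4)*(l - 1)*(l + 4)*(l - 4)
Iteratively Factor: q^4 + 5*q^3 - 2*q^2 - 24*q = (q)*(q^3 + 5*q^2 - 2*q - 24) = q*(q - 2)*(q^2 + 7*q + 12) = q*(q - 2)*(q + 4)*(q + 3)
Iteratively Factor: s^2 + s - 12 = (s + 4)*(s - 3)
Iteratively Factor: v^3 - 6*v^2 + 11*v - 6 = (v - 2)*(v^2 - 4*v + 3) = (v - 2)*(v - 1)*(v - 3)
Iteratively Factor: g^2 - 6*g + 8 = (g - 4)*(g - 2)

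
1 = 1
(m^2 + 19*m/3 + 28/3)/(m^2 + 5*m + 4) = (m + 7/3)/(m + 1)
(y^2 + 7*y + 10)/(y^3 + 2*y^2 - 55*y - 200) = (y + 2)/(y^2 - 3*y - 40)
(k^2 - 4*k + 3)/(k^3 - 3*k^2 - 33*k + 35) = (k - 3)/(k^2 - 2*k - 35)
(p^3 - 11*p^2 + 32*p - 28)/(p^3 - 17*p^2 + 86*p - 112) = (p - 2)/(p - 8)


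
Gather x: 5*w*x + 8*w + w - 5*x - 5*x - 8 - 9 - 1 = 9*w + x*(5*w - 10) - 18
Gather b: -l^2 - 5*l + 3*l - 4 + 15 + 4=-l^2 - 2*l + 15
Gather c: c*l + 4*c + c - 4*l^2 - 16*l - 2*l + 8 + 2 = c*(l + 5) - 4*l^2 - 18*l + 10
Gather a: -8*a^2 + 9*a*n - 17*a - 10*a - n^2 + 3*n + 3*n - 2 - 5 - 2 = -8*a^2 + a*(9*n - 27) - n^2 + 6*n - 9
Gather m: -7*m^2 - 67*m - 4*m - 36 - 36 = -7*m^2 - 71*m - 72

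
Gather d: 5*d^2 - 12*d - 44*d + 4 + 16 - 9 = 5*d^2 - 56*d + 11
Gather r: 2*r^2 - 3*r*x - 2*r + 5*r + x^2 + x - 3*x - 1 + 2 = 2*r^2 + r*(3 - 3*x) + x^2 - 2*x + 1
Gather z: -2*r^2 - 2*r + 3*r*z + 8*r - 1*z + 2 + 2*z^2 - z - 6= -2*r^2 + 6*r + 2*z^2 + z*(3*r - 2) - 4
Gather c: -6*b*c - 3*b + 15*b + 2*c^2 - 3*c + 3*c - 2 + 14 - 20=-6*b*c + 12*b + 2*c^2 - 8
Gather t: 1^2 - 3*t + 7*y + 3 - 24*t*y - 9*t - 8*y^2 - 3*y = t*(-24*y - 12) - 8*y^2 + 4*y + 4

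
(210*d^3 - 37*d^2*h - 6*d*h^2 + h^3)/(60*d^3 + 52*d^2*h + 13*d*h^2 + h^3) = (35*d^2 - 12*d*h + h^2)/(10*d^2 + 7*d*h + h^2)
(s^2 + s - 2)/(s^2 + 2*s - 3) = (s + 2)/(s + 3)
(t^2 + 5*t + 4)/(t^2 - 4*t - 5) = (t + 4)/(t - 5)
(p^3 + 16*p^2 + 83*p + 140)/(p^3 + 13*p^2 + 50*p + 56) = (p + 5)/(p + 2)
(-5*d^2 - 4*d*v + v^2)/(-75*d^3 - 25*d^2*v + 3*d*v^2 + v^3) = (d + v)/(15*d^2 + 8*d*v + v^2)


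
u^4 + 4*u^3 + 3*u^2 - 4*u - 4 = (u - 1)*(u + 1)*(u + 2)^2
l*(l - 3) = l^2 - 3*l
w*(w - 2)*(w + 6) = w^3 + 4*w^2 - 12*w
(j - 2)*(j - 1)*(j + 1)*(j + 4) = j^4 + 2*j^3 - 9*j^2 - 2*j + 8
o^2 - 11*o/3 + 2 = (o - 3)*(o - 2/3)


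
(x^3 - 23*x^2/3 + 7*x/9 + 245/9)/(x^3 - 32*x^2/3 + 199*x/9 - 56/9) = (3*x^2 - 16*x - 35)/(3*x^2 - 25*x + 8)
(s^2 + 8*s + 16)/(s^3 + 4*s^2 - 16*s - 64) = 1/(s - 4)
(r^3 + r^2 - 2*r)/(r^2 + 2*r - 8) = r*(r^2 + r - 2)/(r^2 + 2*r - 8)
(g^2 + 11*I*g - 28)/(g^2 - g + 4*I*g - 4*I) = (g + 7*I)/(g - 1)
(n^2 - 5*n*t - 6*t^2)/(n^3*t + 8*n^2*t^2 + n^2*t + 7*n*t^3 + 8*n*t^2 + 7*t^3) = (n - 6*t)/(t*(n^2 + 7*n*t + n + 7*t))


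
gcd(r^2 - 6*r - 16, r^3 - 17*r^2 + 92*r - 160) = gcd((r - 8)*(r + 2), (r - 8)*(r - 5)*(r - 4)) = r - 8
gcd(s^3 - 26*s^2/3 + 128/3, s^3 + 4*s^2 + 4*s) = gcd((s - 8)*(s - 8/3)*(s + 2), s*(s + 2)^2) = s + 2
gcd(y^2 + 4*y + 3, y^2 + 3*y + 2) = y + 1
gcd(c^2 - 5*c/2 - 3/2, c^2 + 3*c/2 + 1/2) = c + 1/2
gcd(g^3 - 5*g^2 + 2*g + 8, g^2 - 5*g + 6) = g - 2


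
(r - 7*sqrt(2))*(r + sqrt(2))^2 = r^3 - 5*sqrt(2)*r^2 - 26*r - 14*sqrt(2)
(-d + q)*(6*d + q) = -6*d^2 + 5*d*q + q^2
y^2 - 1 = (y - 1)*(y + 1)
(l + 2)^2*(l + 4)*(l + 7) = l^4 + 15*l^3 + 76*l^2 + 156*l + 112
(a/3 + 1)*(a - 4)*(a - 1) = a^3/3 - 2*a^2/3 - 11*a/3 + 4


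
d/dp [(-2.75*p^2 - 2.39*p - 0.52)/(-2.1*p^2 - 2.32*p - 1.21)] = (1.361*p^2 + 4.471*p + 1.6855)/(4.41*p^4 + 9.744*p^3 + 10.4644*p^2 + 5.6144*p + 1.4641)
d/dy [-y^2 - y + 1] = -2*y - 1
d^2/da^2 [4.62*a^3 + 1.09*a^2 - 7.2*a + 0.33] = 27.72*a + 2.18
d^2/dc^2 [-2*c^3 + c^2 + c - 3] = 2 - 12*c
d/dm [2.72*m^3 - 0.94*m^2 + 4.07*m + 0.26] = 8.16*m^2 - 1.88*m + 4.07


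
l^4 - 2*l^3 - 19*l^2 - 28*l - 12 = (l - 6)*(l + 1)^2*(l + 2)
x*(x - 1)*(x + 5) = x^3 + 4*x^2 - 5*x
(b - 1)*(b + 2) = b^2 + b - 2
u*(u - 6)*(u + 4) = u^3 - 2*u^2 - 24*u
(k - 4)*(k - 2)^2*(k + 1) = k^4 - 7*k^3 + 12*k^2 + 4*k - 16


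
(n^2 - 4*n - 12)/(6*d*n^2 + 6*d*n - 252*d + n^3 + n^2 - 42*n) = (n + 2)/(6*d*n + 42*d + n^2 + 7*n)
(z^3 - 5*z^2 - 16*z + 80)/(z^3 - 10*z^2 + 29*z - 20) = (z + 4)/(z - 1)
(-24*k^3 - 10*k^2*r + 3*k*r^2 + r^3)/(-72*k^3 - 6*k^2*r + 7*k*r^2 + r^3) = (2*k + r)/(6*k + r)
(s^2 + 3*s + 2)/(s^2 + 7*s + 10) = (s + 1)/(s + 5)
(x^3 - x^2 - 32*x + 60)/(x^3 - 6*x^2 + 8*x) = (x^2 + x - 30)/(x*(x - 4))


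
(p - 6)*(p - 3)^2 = p^3 - 12*p^2 + 45*p - 54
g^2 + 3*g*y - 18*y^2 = (g - 3*y)*(g + 6*y)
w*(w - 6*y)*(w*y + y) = w^3*y - 6*w^2*y^2 + w^2*y - 6*w*y^2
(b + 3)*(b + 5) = b^2 + 8*b + 15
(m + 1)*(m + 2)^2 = m^3 + 5*m^2 + 8*m + 4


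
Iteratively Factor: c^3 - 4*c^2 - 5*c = (c + 1)*(c^2 - 5*c) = (c - 5)*(c + 1)*(c)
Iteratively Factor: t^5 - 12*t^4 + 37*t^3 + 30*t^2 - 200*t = (t - 5)*(t^4 - 7*t^3 + 2*t^2 + 40*t) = (t - 5)*(t - 4)*(t^3 - 3*t^2 - 10*t) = (t - 5)^2*(t - 4)*(t^2 + 2*t) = (t - 5)^2*(t - 4)*(t + 2)*(t)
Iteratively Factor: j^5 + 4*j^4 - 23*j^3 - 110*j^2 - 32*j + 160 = (j - 1)*(j^4 + 5*j^3 - 18*j^2 - 128*j - 160) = (j - 1)*(j + 2)*(j^3 + 3*j^2 - 24*j - 80) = (j - 5)*(j - 1)*(j + 2)*(j^2 + 8*j + 16) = (j - 5)*(j - 1)*(j + 2)*(j + 4)*(j + 4)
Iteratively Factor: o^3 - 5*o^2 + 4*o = (o)*(o^2 - 5*o + 4) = o*(o - 1)*(o - 4)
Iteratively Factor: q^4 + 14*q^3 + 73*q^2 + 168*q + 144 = (q + 3)*(q^3 + 11*q^2 + 40*q + 48) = (q + 3)*(q + 4)*(q^2 + 7*q + 12) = (q + 3)^2*(q + 4)*(q + 4)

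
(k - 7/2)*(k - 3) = k^2 - 13*k/2 + 21/2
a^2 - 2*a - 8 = (a - 4)*(a + 2)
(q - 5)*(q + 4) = q^2 - q - 20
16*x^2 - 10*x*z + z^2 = (-8*x + z)*(-2*x + z)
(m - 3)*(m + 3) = m^2 - 9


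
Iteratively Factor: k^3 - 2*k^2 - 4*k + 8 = (k + 2)*(k^2 - 4*k + 4) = (k - 2)*(k + 2)*(k - 2)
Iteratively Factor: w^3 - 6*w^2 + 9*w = (w - 3)*(w^2 - 3*w) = (w - 3)^2*(w)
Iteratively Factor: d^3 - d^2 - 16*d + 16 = (d + 4)*(d^2 - 5*d + 4) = (d - 4)*(d + 4)*(d - 1)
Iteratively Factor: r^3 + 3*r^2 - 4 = (r + 2)*(r^2 + r - 2) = (r + 2)^2*(r - 1)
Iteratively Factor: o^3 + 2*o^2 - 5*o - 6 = (o + 3)*(o^2 - o - 2) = (o + 1)*(o + 3)*(o - 2)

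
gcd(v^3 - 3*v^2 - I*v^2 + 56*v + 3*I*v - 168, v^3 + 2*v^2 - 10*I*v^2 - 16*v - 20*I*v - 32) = v - 8*I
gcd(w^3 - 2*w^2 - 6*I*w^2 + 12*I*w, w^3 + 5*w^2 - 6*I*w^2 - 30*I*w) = w^2 - 6*I*w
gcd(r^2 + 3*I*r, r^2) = r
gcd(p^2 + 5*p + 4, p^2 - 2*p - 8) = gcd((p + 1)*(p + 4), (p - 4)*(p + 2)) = 1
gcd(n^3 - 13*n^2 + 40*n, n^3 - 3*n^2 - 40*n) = n^2 - 8*n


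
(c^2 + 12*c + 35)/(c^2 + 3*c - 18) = (c^2 + 12*c + 35)/(c^2 + 3*c - 18)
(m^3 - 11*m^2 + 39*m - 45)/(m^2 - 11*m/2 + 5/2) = 2*(m^2 - 6*m + 9)/(2*m - 1)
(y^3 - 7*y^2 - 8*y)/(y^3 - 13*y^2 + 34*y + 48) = y/(y - 6)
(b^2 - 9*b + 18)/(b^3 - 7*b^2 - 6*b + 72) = (b - 3)/(b^2 - b - 12)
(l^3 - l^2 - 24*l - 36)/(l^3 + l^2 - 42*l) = (l^2 + 5*l + 6)/(l*(l + 7))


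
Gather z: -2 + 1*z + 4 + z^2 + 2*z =z^2 + 3*z + 2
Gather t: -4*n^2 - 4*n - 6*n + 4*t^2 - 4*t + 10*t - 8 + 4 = -4*n^2 - 10*n + 4*t^2 + 6*t - 4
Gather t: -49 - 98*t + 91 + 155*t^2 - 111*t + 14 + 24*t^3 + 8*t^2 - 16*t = 24*t^3 + 163*t^2 - 225*t + 56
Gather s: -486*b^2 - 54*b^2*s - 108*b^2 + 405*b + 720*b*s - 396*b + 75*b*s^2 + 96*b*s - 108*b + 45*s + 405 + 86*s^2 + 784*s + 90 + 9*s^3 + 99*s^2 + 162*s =-594*b^2 - 99*b + 9*s^3 + s^2*(75*b + 185) + s*(-54*b^2 + 816*b + 991) + 495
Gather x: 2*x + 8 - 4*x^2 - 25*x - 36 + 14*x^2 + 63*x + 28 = 10*x^2 + 40*x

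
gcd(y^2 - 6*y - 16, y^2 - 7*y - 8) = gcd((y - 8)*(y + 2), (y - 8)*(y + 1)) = y - 8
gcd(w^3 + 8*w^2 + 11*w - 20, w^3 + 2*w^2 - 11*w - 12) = w + 4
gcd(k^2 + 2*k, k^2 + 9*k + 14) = k + 2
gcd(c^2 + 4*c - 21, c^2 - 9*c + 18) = c - 3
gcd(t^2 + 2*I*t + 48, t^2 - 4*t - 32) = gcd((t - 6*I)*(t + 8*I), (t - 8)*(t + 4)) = 1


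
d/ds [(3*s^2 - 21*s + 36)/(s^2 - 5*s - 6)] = 6*(s^2 - 18*s + 51)/(s^4 - 10*s^3 + 13*s^2 + 60*s + 36)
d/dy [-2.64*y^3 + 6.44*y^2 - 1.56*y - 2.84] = -7.92*y^2 + 12.88*y - 1.56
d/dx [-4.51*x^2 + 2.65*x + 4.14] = 2.65 - 9.02*x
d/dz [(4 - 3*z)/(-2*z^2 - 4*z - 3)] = (-6*z^2 + 16*z + 25)/(4*z^4 + 16*z^3 + 28*z^2 + 24*z + 9)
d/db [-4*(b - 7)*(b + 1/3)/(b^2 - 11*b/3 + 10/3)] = 4*(-27*b^2 - 102*b + 277)/(9*b^4 - 66*b^3 + 181*b^2 - 220*b + 100)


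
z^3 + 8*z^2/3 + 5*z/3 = z*(z + 1)*(z + 5/3)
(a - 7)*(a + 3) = a^2 - 4*a - 21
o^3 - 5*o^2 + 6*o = o*(o - 3)*(o - 2)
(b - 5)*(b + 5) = b^2 - 25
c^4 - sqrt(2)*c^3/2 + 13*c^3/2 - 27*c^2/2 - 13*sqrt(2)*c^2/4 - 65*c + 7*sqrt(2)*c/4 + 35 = (c - 1/2)*(c + 7)*(c - 5*sqrt(2)/2)*(c + 2*sqrt(2))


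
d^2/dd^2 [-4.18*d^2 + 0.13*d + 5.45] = -8.36000000000000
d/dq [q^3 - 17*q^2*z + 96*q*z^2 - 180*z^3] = 3*q^2 - 34*q*z + 96*z^2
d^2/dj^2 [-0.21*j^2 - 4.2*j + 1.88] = -0.420000000000000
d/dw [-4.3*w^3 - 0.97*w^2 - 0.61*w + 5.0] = -12.9*w^2 - 1.94*w - 0.61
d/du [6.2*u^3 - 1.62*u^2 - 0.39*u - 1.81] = 18.6*u^2 - 3.24*u - 0.39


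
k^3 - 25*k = k*(k - 5)*(k + 5)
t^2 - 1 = (t - 1)*(t + 1)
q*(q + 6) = q^2 + 6*q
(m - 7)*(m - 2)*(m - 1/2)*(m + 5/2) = m^4 - 7*m^3 - 21*m^2/4 + 157*m/4 - 35/2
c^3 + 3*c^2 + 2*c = c*(c + 1)*(c + 2)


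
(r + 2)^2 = r^2 + 4*r + 4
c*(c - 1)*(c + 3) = c^3 + 2*c^2 - 3*c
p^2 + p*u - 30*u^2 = (p - 5*u)*(p + 6*u)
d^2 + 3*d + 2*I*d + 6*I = (d + 3)*(d + 2*I)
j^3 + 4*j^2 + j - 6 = (j - 1)*(j + 2)*(j + 3)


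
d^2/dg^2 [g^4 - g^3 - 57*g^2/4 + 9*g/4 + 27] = 12*g^2 - 6*g - 57/2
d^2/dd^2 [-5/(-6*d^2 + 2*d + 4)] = 5*(9*d^2 - 3*d - (6*d - 1)^2 - 6)/(-3*d^2 + d + 2)^3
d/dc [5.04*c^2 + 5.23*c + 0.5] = 10.08*c + 5.23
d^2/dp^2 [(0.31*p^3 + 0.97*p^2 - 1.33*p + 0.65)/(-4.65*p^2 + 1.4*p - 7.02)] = (1.4210854715202e-14*p^5 - 5.6843418860808e-14*p^4 + 63.9099100000001*p^3 + 123.93459*p^2 - 326.763684*p - 29.573596)/(100.544625*p^6 - 90.8145*p^5 + 482.71185*p^4 - 276.9452*p^3 + 728.73918*p^2 - 206.97768*p + 345.948408)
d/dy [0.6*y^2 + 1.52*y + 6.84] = 1.2*y + 1.52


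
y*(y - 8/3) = y^2 - 8*y/3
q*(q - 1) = q^2 - q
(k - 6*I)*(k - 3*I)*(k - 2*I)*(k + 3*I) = k^4 - 8*I*k^3 - 3*k^2 - 72*I*k - 108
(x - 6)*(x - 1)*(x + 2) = x^3 - 5*x^2 - 8*x + 12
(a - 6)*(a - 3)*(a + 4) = a^3 - 5*a^2 - 18*a + 72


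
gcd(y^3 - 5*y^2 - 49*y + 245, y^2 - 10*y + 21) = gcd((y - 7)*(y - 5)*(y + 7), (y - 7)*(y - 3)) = y - 7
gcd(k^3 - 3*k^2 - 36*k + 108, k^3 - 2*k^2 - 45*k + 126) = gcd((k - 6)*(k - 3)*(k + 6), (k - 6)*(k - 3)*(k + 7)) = k^2 - 9*k + 18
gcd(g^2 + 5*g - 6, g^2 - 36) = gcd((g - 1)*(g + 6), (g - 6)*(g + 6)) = g + 6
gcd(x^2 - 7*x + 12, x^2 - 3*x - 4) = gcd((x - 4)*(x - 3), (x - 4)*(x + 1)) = x - 4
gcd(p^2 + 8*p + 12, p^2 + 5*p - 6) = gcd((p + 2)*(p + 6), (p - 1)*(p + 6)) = p + 6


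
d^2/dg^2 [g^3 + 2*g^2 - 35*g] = 6*g + 4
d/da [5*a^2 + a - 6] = 10*a + 1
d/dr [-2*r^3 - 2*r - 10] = -6*r^2 - 2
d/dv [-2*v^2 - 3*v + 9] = -4*v - 3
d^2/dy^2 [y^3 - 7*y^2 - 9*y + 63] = 6*y - 14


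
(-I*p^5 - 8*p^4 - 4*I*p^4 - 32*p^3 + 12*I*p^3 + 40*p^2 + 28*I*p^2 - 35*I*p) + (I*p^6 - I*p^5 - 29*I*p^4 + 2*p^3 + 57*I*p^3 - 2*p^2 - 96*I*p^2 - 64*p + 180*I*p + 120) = I*p^6 - 2*I*p^5 - 8*p^4 - 33*I*p^4 - 30*p^3 + 69*I*p^3 + 38*p^2 - 68*I*p^2 - 64*p + 145*I*p + 120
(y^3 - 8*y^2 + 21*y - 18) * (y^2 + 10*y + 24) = y^5 + 2*y^4 - 35*y^3 + 324*y - 432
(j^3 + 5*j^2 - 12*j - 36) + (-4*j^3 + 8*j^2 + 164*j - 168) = -3*j^3 + 13*j^2 + 152*j - 204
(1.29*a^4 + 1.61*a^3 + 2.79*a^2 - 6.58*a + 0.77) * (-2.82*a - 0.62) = -3.6378*a^5 - 5.34*a^4 - 8.866*a^3 + 16.8258*a^2 + 1.9082*a - 0.4774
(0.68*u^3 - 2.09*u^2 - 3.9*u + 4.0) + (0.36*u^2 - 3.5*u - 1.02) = 0.68*u^3 - 1.73*u^2 - 7.4*u + 2.98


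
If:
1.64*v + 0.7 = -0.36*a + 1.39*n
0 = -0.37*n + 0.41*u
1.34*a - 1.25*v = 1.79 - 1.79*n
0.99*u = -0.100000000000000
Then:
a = 0.83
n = -0.11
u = -0.10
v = -0.70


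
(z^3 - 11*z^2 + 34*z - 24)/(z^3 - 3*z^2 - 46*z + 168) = (z - 1)/(z + 7)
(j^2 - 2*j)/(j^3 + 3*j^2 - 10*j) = 1/(j + 5)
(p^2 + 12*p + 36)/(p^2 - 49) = (p^2 + 12*p + 36)/(p^2 - 49)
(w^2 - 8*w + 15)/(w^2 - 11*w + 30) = (w - 3)/(w - 6)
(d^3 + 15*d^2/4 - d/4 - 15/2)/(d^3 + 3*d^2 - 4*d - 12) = (d - 5/4)/(d - 2)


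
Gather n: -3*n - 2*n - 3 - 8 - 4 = -5*n - 15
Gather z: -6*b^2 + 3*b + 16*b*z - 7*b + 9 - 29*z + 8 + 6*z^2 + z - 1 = -6*b^2 - 4*b + 6*z^2 + z*(16*b - 28) + 16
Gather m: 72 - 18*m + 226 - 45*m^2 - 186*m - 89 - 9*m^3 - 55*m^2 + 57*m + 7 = -9*m^3 - 100*m^2 - 147*m + 216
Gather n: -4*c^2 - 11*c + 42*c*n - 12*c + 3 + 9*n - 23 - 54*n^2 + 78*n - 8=-4*c^2 - 23*c - 54*n^2 + n*(42*c + 87) - 28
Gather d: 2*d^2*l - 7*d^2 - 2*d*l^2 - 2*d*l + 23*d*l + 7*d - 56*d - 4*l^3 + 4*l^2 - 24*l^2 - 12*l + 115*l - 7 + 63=d^2*(2*l - 7) + d*(-2*l^2 + 21*l - 49) - 4*l^3 - 20*l^2 + 103*l + 56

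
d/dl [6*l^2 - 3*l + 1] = 12*l - 3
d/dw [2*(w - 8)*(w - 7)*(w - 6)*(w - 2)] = 8*w^3 - 138*w^2 + 752*w - 1256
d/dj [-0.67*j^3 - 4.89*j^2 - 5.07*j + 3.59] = -2.01*j^2 - 9.78*j - 5.07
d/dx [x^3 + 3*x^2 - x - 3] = 3*x^2 + 6*x - 1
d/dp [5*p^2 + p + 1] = 10*p + 1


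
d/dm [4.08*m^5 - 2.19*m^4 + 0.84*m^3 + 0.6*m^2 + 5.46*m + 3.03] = 20.4*m^4 - 8.76*m^3 + 2.52*m^2 + 1.2*m + 5.46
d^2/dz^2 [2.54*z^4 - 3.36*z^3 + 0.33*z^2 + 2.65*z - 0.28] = 30.48*z^2 - 20.16*z + 0.66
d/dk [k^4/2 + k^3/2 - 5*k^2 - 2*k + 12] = 2*k^3 + 3*k^2/2 - 10*k - 2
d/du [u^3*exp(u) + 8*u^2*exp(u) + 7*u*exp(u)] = (u^3 + 11*u^2 + 23*u + 7)*exp(u)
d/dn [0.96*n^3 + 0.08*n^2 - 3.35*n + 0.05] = 2.88*n^2 + 0.16*n - 3.35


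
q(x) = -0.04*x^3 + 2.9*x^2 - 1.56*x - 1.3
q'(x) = -0.12*x^2 + 5.8*x - 1.56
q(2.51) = 12.42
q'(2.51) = 12.24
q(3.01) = 19.19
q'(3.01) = 14.81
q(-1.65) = 9.35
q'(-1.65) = -11.46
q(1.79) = 4.97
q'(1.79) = 8.44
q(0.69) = -1.01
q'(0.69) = 2.38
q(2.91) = 17.73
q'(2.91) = 14.30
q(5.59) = 73.61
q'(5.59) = 27.11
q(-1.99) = 13.60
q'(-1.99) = -13.58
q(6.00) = 85.10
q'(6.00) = 28.92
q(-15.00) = 809.60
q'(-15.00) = -115.56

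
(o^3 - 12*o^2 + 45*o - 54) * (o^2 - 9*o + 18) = o^5 - 21*o^4 + 171*o^3 - 675*o^2 + 1296*o - 972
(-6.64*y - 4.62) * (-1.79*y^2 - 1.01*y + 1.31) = 11.8856*y^3 + 14.9762*y^2 - 4.0322*y - 6.0522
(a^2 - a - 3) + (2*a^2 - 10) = 3*a^2 - a - 13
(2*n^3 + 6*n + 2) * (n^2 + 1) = 2*n^5 + 8*n^3 + 2*n^2 + 6*n + 2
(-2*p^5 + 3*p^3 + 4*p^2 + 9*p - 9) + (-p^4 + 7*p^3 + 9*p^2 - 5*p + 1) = -2*p^5 - p^4 + 10*p^3 + 13*p^2 + 4*p - 8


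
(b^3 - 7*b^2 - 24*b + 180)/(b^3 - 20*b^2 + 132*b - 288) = (b + 5)/(b - 8)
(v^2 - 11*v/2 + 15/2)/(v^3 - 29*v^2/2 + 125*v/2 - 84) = (2*v - 5)/(2*v^2 - 23*v + 56)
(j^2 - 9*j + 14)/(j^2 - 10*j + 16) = (j - 7)/(j - 8)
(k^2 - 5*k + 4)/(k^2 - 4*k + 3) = (k - 4)/(k - 3)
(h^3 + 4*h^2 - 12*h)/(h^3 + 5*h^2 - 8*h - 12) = h/(h + 1)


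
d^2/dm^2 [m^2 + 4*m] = 2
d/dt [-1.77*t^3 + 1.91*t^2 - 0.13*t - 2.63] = -5.31*t^2 + 3.82*t - 0.13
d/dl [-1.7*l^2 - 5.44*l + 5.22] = -3.4*l - 5.44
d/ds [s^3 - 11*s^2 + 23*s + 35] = 3*s^2 - 22*s + 23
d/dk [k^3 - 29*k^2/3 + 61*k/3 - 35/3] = 3*k^2 - 58*k/3 + 61/3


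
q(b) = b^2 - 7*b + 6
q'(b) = 2*b - 7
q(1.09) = -0.44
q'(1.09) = -4.82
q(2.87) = -5.85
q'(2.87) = -1.26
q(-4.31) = 54.75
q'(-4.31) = -15.62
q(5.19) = -3.39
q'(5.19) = 3.38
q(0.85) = 0.77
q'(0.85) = -5.30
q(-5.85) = 81.17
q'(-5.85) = -18.70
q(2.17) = -4.48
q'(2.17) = -2.66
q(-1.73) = 21.10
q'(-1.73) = -10.46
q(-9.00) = 150.00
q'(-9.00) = -25.00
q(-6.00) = 84.00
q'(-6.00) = -19.00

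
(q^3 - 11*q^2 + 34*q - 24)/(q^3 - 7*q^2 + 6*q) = (q - 4)/q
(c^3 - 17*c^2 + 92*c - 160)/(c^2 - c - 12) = (c^2 - 13*c + 40)/(c + 3)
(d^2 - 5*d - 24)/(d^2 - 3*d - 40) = (d + 3)/(d + 5)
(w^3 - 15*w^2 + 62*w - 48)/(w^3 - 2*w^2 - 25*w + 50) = (w^3 - 15*w^2 + 62*w - 48)/(w^3 - 2*w^2 - 25*w + 50)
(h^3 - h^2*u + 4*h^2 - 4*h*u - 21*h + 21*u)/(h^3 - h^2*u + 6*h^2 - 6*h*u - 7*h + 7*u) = (h - 3)/(h - 1)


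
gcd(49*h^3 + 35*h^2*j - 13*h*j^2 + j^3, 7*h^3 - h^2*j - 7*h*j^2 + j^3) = 7*h^2 + 6*h*j - j^2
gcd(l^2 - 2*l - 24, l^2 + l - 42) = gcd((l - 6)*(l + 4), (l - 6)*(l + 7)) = l - 6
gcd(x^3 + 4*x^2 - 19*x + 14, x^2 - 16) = 1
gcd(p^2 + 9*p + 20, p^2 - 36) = 1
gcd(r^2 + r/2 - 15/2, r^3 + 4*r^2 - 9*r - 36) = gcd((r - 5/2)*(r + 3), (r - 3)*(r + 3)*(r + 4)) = r + 3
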